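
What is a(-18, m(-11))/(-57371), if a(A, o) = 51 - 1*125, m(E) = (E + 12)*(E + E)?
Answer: 74/57371 ≈ 0.0012899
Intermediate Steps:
m(E) = 2*E*(12 + E) (m(E) = (12 + E)*(2*E) = 2*E*(12 + E))
a(A, o) = -74 (a(A, o) = 51 - 125 = -74)
a(-18, m(-11))/(-57371) = -74/(-57371) = -74*(-1/57371) = 74/57371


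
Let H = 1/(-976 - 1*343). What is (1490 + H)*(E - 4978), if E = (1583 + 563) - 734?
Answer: -7008291894/1319 ≈ -5.3133e+6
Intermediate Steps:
H = -1/1319 (H = 1/(-976 - 343) = 1/(-1319) = -1/1319 ≈ -0.00075815)
E = 1412 (E = 2146 - 734 = 1412)
(1490 + H)*(E - 4978) = (1490 - 1/1319)*(1412 - 4978) = (1965309/1319)*(-3566) = -7008291894/1319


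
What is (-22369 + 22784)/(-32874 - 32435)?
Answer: -415/65309 ≈ -0.0063544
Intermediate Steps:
(-22369 + 22784)/(-32874 - 32435) = 415/(-65309) = 415*(-1/65309) = -415/65309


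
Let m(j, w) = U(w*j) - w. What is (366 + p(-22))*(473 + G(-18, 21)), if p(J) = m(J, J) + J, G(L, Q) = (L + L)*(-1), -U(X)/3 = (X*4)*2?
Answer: -5726250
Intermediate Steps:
U(X) = -24*X (U(X) = -3*X*4*2 = -3*4*X*2 = -24*X)
m(j, w) = -w - 24*j*w (m(j, w) = -24*w*j - w = -24*j*w - w = -w - 24*j*w)
G(L, Q) = -2*L (G(L, Q) = (2*L)*(-1) = -2*L)
p(J) = J + J*(-1 - 24*J) (p(J) = J*(-1 - 24*J) + J = J + J*(-1 - 24*J))
(366 + p(-22))*(473 + G(-18, 21)) = (366 - 24*(-22)²)*(473 - 2*(-18)) = (366 - 24*484)*(473 + 36) = (366 - 11616)*509 = -11250*509 = -5726250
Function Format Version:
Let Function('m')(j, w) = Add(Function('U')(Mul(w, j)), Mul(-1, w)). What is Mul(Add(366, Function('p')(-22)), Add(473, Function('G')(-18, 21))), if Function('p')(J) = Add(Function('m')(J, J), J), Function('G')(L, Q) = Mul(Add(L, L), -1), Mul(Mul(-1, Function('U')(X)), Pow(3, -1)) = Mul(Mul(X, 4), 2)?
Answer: -5726250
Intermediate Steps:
Function('U')(X) = Mul(-24, X) (Function('U')(X) = Mul(-3, Mul(Mul(X, 4), 2)) = Mul(-3, Mul(Mul(4, X), 2)) = Mul(-3, Mul(8, X)) = Mul(-24, X))
Function('m')(j, w) = Add(Mul(-1, w), Mul(-24, j, w)) (Function('m')(j, w) = Add(Mul(-24, Mul(w, j)), Mul(-1, w)) = Add(Mul(-24, Mul(j, w)), Mul(-1, w)) = Add(Mul(-24, j, w), Mul(-1, w)) = Add(Mul(-1, w), Mul(-24, j, w)))
Function('G')(L, Q) = Mul(-2, L) (Function('G')(L, Q) = Mul(Mul(2, L), -1) = Mul(-2, L))
Function('p')(J) = Add(J, Mul(J, Add(-1, Mul(-24, J)))) (Function('p')(J) = Add(Mul(J, Add(-1, Mul(-24, J))), J) = Add(J, Mul(J, Add(-1, Mul(-24, J)))))
Mul(Add(366, Function('p')(-22)), Add(473, Function('G')(-18, 21))) = Mul(Add(366, Mul(-24, Pow(-22, 2))), Add(473, Mul(-2, -18))) = Mul(Add(366, Mul(-24, 484)), Add(473, 36)) = Mul(Add(366, -11616), 509) = Mul(-11250, 509) = -5726250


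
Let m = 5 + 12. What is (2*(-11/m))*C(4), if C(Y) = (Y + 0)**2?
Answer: -352/17 ≈ -20.706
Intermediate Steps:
m = 17
C(Y) = Y**2
(2*(-11/m))*C(4) = (2*(-11/17))*4**2 = (2*(-11*1/17))*16 = (2*(-11/17))*16 = -22/17*16 = -352/17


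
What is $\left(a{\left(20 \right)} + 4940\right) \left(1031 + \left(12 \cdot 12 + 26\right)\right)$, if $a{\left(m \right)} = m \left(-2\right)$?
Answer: $5884900$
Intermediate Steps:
$a{\left(m \right)} = - 2 m$
$\left(a{\left(20 \right)} + 4940\right) \left(1031 + \left(12 \cdot 12 + 26\right)\right) = \left(\left(-2\right) 20 + 4940\right) \left(1031 + \left(12 \cdot 12 + 26\right)\right) = \left(-40 + 4940\right) \left(1031 + \left(144 + 26\right)\right) = 4900 \left(1031 + 170\right) = 4900 \cdot 1201 = 5884900$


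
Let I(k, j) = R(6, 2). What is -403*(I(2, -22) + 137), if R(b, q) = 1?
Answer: -55614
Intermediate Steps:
I(k, j) = 1
-403*(I(2, -22) + 137) = -403*(1 + 137) = -403*138 = -55614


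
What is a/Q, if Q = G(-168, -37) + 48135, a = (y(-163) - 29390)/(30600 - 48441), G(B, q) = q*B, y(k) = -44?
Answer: 29434/969676191 ≈ 3.0354e-5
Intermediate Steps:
G(B, q) = B*q
a = 29434/17841 (a = (-44 - 29390)/(30600 - 48441) = -29434/(-17841) = -29434*(-1/17841) = 29434/17841 ≈ 1.6498)
Q = 54351 (Q = -168*(-37) + 48135 = 6216 + 48135 = 54351)
a/Q = (29434/17841)/54351 = (29434/17841)*(1/54351) = 29434/969676191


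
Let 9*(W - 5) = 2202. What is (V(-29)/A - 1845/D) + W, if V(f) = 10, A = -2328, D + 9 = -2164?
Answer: 5151517/20564 ≈ 250.51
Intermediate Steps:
D = -2173 (D = -9 - 2164 = -2173)
W = 749/3 (W = 5 + (1/9)*2202 = 5 + 734/3 = 749/3 ≈ 249.67)
(V(-29)/A - 1845/D) + W = (10/(-2328) - 1845/(-2173)) + 749/3 = (10*(-1/2328) - 1845*(-1/2173)) + 749/3 = (-5/1164 + 45/53) + 749/3 = 52115/61692 + 749/3 = 5151517/20564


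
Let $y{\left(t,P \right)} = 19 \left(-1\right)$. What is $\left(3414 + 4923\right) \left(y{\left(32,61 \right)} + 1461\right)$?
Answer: $12021954$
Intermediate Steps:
$y{\left(t,P \right)} = -19$
$\left(3414 + 4923\right) \left(y{\left(32,61 \right)} + 1461\right) = \left(3414 + 4923\right) \left(-19 + 1461\right) = 8337 \cdot 1442 = 12021954$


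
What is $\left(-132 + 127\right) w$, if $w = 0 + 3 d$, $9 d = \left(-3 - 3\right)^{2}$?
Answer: $-60$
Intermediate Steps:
$d = 4$ ($d = \frac{\left(-3 - 3\right)^{2}}{9} = \frac{\left(-6\right)^{2}}{9} = \frac{1}{9} \cdot 36 = 4$)
$w = 12$ ($w = 0 + 3 \cdot 4 = 0 + 12 = 12$)
$\left(-132 + 127\right) w = \left(-132 + 127\right) 12 = \left(-5\right) 12 = -60$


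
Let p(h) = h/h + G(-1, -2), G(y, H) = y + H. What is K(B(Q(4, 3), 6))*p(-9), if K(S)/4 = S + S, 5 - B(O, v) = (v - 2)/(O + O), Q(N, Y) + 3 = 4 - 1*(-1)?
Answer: -64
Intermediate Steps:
G(y, H) = H + y
Q(N, Y) = 2 (Q(N, Y) = -3 + (4 - 1*(-1)) = -3 + (4 + 1) = -3 + 5 = 2)
p(h) = -2 (p(h) = h/h + (-2 - 1) = 1 - 3 = -2)
B(O, v) = 5 - (-2 + v)/(2*O) (B(O, v) = 5 - (v - 2)/(O + O) = 5 - (-2 + v)/(2*O))
K(S) = 8*S (K(S) = 4*(S + S) = 4*(2*S) = 8*S)
K(B(Q(4, 3), 6))*p(-9) = (8*((½)*(2 - 1*6 + 10*2)/2))*(-2) = (8*((½)*(½)*(2 - 6 + 20)))*(-2) = (8*((½)*(½)*16))*(-2) = (8*4)*(-2) = 32*(-2) = -64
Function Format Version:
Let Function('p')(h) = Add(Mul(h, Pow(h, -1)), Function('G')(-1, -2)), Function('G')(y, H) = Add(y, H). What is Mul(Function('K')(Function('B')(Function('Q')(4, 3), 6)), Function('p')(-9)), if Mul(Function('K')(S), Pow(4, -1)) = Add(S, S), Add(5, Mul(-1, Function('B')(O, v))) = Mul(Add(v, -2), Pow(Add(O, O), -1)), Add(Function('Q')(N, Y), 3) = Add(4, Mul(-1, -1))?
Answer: -64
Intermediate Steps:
Function('G')(y, H) = Add(H, y)
Function('Q')(N, Y) = 2 (Function('Q')(N, Y) = Add(-3, Add(4, Mul(-1, -1))) = Add(-3, Add(4, 1)) = Add(-3, 5) = 2)
Function('p')(h) = -2 (Function('p')(h) = Add(Mul(h, Pow(h, -1)), Add(-2, -1)) = Add(1, -3) = -2)
Function('B')(O, v) = Add(5, Mul(Rational(-1, 2), Pow(O, -1), Add(-2, v))) (Function('B')(O, v) = Add(5, Mul(-1, Mul(Add(v, -2), Pow(Add(O, O), -1)))) = Add(5, Mul(-1, Mul(Add(-2, v), Pow(Mul(2, O), -1)))) = Add(5, Mul(-1, Mul(Add(-2, v), Mul(Rational(1, 2), Pow(O, -1))))) = Add(5, Mul(-1, Mul(Rational(1, 2), Pow(O, -1), Add(-2, v)))) = Add(5, Mul(Rational(-1, 2), Pow(O, -1), Add(-2, v))))
Function('K')(S) = Mul(8, S) (Function('K')(S) = Mul(4, Add(S, S)) = Mul(4, Mul(2, S)) = Mul(8, S))
Mul(Function('K')(Function('B')(Function('Q')(4, 3), 6)), Function('p')(-9)) = Mul(Mul(8, Mul(Rational(1, 2), Pow(2, -1), Add(2, Mul(-1, 6), Mul(10, 2)))), -2) = Mul(Mul(8, Mul(Rational(1, 2), Rational(1, 2), Add(2, -6, 20))), -2) = Mul(Mul(8, Mul(Rational(1, 2), Rational(1, 2), 16)), -2) = Mul(Mul(8, 4), -2) = Mul(32, -2) = -64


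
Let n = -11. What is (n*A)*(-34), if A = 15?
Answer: 5610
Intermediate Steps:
(n*A)*(-34) = -11*15*(-34) = -165*(-34) = 5610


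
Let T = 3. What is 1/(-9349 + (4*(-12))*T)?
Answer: -1/9493 ≈ -0.00010534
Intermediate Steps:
1/(-9349 + (4*(-12))*T) = 1/(-9349 + (4*(-12))*3) = 1/(-9349 - 48*3) = 1/(-9349 - 144) = 1/(-9493) = -1/9493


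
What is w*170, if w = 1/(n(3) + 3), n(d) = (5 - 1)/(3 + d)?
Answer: 510/11 ≈ 46.364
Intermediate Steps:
n(d) = 4/(3 + d)
w = 3/11 (w = 1/(4/(3 + 3) + 3) = 1/(4/6 + 3) = 1/(4*(1/6) + 3) = 1/(2/3 + 3) = 1/(11/3) = 3/11 ≈ 0.27273)
w*170 = (3/11)*170 = 510/11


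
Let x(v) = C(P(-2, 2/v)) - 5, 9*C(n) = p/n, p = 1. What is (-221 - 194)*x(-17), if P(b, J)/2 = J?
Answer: 81755/36 ≈ 2271.0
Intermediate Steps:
P(b, J) = 2*J
C(n) = 1/(9*n) (C(n) = (1/n)/9 = 1/(9*n))
x(v) = -5 + v/36 (x(v) = 1/(9*((2*(2/v)))) - 5 = 1/(9*((4/v))) - 5 = (v/4)/9 - 5 = v/36 - 5 = -5 + v/36)
(-221 - 194)*x(-17) = (-221 - 194)*(-5 + (1/36)*(-17)) = -415*(-5 - 17/36) = -415*(-197/36) = 81755/36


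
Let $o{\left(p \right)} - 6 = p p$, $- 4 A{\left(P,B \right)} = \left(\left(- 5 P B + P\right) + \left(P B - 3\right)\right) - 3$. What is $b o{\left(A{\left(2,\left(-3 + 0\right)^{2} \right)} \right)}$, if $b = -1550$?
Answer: $-568850$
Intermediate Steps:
$A{\left(P,B \right)} = \frac{3}{2} - \frac{P}{4} + B P$ ($A{\left(P,B \right)} = - \frac{\left(\left(- 5 P B + P\right) + \left(P B - 3\right)\right) - 3}{4} = - \frac{\left(\left(- 5 B P + P\right) + \left(B P - 3\right)\right) - 3}{4} = - \frac{\left(\left(P - 5 B P\right) + \left(-3 + B P\right)\right) - 3}{4} = - \frac{\left(-3 + P - 4 B P\right) - 3}{4} = - \frac{-6 + P - 4 B P}{4} = \frac{3}{2} - \frac{P}{4} + B P$)
$o{\left(p \right)} = 6 + p^{2}$ ($o{\left(p \right)} = 6 + p p = 6 + p^{2}$)
$b o{\left(A{\left(2,\left(-3 + 0\right)^{2} \right)} \right)} = - 1550 \left(6 + \left(\frac{3}{2} - \frac{1}{2} + \left(-3 + 0\right)^{2} \cdot 2\right)^{2}\right) = - 1550 \left(6 + \left(\frac{3}{2} - \frac{1}{2} + \left(-3\right)^{2} \cdot 2\right)^{2}\right) = - 1550 \left(6 + \left(\frac{3}{2} - \frac{1}{2} + 9 \cdot 2\right)^{2}\right) = - 1550 \left(6 + \left(\frac{3}{2} - \frac{1}{2} + 18\right)^{2}\right) = - 1550 \left(6 + 19^{2}\right) = - 1550 \left(6 + 361\right) = \left(-1550\right) 367 = -568850$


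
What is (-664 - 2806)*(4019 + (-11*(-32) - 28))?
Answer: -15070210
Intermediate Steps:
(-664 - 2806)*(4019 + (-11*(-32) - 28)) = -3470*(4019 + (352 - 28)) = -3470*(4019 + 324) = -3470*4343 = -15070210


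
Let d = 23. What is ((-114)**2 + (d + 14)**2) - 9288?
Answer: 5077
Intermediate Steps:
((-114)**2 + (d + 14)**2) - 9288 = ((-114)**2 + (23 + 14)**2) - 9288 = (12996 + 37**2) - 9288 = (12996 + 1369) - 9288 = 14365 - 9288 = 5077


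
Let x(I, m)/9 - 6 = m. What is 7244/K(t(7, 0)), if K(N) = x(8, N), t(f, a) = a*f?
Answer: 3622/27 ≈ 134.15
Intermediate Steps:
x(I, m) = 54 + 9*m
K(N) = 54 + 9*N
7244/K(t(7, 0)) = 7244/(54 + 9*(0*7)) = 7244/(54 + 9*0) = 7244/(54 + 0) = 7244/54 = 7244*(1/54) = 3622/27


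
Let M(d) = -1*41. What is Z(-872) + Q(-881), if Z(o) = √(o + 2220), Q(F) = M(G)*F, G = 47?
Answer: 36121 + 2*√337 ≈ 36158.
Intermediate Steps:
M(d) = -41
Q(F) = -41*F
Z(o) = √(2220 + o)
Z(-872) + Q(-881) = √(2220 - 872) - 41*(-881) = √1348 + 36121 = 2*√337 + 36121 = 36121 + 2*√337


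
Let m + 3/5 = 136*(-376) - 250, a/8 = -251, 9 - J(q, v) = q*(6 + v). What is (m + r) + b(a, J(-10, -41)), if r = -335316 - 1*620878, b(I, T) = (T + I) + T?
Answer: -5051353/5 ≈ -1.0103e+6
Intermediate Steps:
J(q, v) = 9 - q*(6 + v)
a = -2008 (a = 8*(-251) = -2008)
b(I, T) = I + 2*T (b(I, T) = (I + T) + T = I + 2*T)
m = -256933/5 (m = -⅗ + (136*(-376) - 250) = -⅗ + (-51136 - 250) = -⅗ - 51386 = -256933/5 ≈ -51387.)
r = -956194 (r = -335316 - 620878 = -956194)
(m + r) + b(a, J(-10, -41)) = (-256933/5 - 956194) + (-2008 + 2*(9 - 6*(-10) - 1*(-10)*(-41))) = -5037903/5 + (-2008 + 2*(9 + 60 - 410)) = -5037903/5 + (-2008 + 2*(-341)) = -5037903/5 + (-2008 - 682) = -5037903/5 - 2690 = -5051353/5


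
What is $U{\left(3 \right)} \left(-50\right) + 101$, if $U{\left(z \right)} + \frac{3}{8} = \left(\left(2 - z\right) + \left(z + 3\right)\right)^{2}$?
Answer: $- \frac{4521}{4} \approx -1130.3$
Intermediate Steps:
$U{\left(z \right)} = \frac{197}{8}$ ($U{\left(z \right)} = - \frac{3}{8} + \left(\left(2 - z\right) + \left(z + 3\right)\right)^{2} = - \frac{3}{8} + \left(\left(2 - z\right) + \left(3 + z\right)\right)^{2} = - \frac{3}{8} + 5^{2} = - \frac{3}{8} + 25 = \frac{197}{8}$)
$U{\left(3 \right)} \left(-50\right) + 101 = \frac{197}{8} \left(-50\right) + 101 = - \frac{4925}{4} + 101 = - \frac{4521}{4}$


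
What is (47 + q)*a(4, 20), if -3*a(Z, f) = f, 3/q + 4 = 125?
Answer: -113800/363 ≈ -313.50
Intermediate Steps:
q = 3/121 (q = 3/(-4 + 125) = 3/121 ≈ 0.024793)
a(Z, f) = -f/3
(47 + q)*a(4, 20) = (47 + 3/121)*(-⅓*20) = (5690/121)*(-20/3) = -113800/363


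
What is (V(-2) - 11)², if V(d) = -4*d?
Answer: 9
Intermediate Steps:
(V(-2) - 11)² = (-4*(-2) - 11)² = (8 - 11)² = (-3)² = 9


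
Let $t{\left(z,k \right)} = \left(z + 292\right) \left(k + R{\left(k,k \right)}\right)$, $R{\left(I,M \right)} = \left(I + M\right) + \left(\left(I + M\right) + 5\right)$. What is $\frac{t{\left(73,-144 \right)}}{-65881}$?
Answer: $\frac{260975}{65881} \approx 3.9613$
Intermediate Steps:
$R{\left(I,M \right)} = 5 + 2 I + 2 M$ ($R{\left(I,M \right)} = \left(I + M\right) + \left(5 + I + M\right) = 5 + 2 I + 2 M$)
$t{\left(z,k \right)} = \left(5 + 5 k\right) \left(292 + z\right)$ ($t{\left(z,k \right)} = \left(z + 292\right) \left(k + \left(5 + 2 k + 2 k\right)\right) = \left(292 + z\right) \left(k + \left(5 + 4 k\right)\right) = \left(292 + z\right) \left(5 + 5 k\right) = \left(5 + 5 k\right) \left(292 + z\right)$)
$\frac{t{\left(73,-144 \right)}}{-65881} = \frac{1460 + 5 \cdot 73 + 1460 \left(-144\right) + 5 \left(-144\right) 73}{-65881} = \left(1460 + 365 - 210240 - 52560\right) \left(- \frac{1}{65881}\right) = \left(-260975\right) \left(- \frac{1}{65881}\right) = \frac{260975}{65881}$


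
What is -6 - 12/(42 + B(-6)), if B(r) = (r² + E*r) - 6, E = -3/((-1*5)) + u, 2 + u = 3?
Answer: -161/26 ≈ -6.1923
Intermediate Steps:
u = 1 (u = -2 + 3 = 1)
E = 8/5 (E = -3/((-1*5)) + 1 = -3/(-5) + 1 = -3*(-⅕) + 1 = ⅗ + 1 = 8/5 ≈ 1.6000)
B(r) = -6 + r² + 8*r/5 (B(r) = (r² + 8*r/5) - 6 = -6 + r² + 8*r/5)
-6 - 12/(42 + B(-6)) = -6 - 12/(42 + (-6 + (-6)² + (8/5)*(-6))) = -6 - 12/(42 + (-6 + 36 - 48/5)) = -6 - 12/(42 + 102/5) = -6 - 12/312/5 = -6 - 12*5/312 = -6 - 5/26 = -161/26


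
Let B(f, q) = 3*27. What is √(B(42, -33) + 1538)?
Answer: √1619 ≈ 40.237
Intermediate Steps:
B(f, q) = 81
√(B(42, -33) + 1538) = √(81 + 1538) = √1619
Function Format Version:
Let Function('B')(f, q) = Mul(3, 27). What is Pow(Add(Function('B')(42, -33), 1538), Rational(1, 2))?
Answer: Pow(1619, Rational(1, 2)) ≈ 40.237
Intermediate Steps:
Function('B')(f, q) = 81
Pow(Add(Function('B')(42, -33), 1538), Rational(1, 2)) = Pow(Add(81, 1538), Rational(1, 2)) = Pow(1619, Rational(1, 2))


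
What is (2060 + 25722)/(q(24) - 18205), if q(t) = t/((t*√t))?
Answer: -12138511440/7954128599 - 55564*√6/7954128599 ≈ -1.5261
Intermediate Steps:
q(t) = t^(-½) (q(t) = t/(t^(3/2)) = t/t^(3/2) = t^(-½))
(2060 + 25722)/(q(24) - 18205) = (2060 + 25722)/(24^(-½) - 18205) = 27782/(√6/12 - 18205) = 27782/(-18205 + √6/12)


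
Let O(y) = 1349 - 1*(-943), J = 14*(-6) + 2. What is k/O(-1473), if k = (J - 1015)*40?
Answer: -10970/573 ≈ -19.145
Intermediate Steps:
J = -82 (J = -84 + 2 = -82)
O(y) = 2292 (O(y) = 1349 + 943 = 2292)
k = -43880 (k = (-82 - 1015)*40 = -1097*40 = -43880)
k/O(-1473) = -43880/2292 = -43880*1/2292 = -10970/573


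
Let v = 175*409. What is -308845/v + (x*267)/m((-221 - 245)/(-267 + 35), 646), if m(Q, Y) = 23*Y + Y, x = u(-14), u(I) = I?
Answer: -168529341/36989960 ≈ -4.5561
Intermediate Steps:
x = -14
m(Q, Y) = 24*Y
v = 71575
-308845/v + (x*267)/m((-221 - 245)/(-267 + 35), 646) = -308845/71575 + (-14*267)/((24*646)) = -308845*1/71575 - 3738/15504 = -61769/14315 - 3738*1/15504 = -61769/14315 - 623/2584 = -168529341/36989960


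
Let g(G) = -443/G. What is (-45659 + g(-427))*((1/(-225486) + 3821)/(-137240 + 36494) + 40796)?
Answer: -3011325667120025264575/1616679826902 ≈ -1.8627e+9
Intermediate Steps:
(-45659 + g(-427))*((1/(-225486) + 3821)/(-137240 + 36494) + 40796) = (-45659 - 443/(-427))*((1/(-225486) + 3821)/(-137240 + 36494) + 40796) = (-45659 - 443*(-1/427))*((-1/225486 + 3821)/(-100746) + 40796) = (-45659 + 443/427)*((861582005/225486)*(-1/100746) + 40796) = -19495950*(-861582005/22716812556 + 40796)/427 = -19495950/427*926754223452571/22716812556 = -3011325667120025264575/1616679826902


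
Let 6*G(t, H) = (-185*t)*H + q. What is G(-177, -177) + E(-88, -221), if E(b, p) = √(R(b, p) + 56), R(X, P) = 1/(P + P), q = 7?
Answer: -2897929/3 + √10939942/442 ≈ -9.6597e+5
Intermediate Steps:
R(X, P) = 1/(2*P)
E(b, p) = √(56 + 1/(2*p)) (E(b, p) = √(1/(2*p) + 56) = √(56 + 1/(2*p)))
G(t, H) = 7/6 - 185*H*t/6 (G(t, H) = ((-185*t)*H + 7)/6 = (-185*H*t + 7)/6 = (7 - 185*H*t)/6 = 7/6 - 185*H*t/6)
G(-177, -177) + E(-88, -221) = (7/6 - 185/6*(-177)*(-177)) + √(224 + 2/(-221))/2 = (7/6 - 1931955/2) + √(224 + 2*(-1/221))/2 = -2897929/3 + √(224 - 2/221)/2 = -2897929/3 + √(49502/221)/2 = -2897929/3 + (√10939942/221)/2 = -2897929/3 + √10939942/442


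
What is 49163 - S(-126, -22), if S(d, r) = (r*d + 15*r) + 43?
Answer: 46678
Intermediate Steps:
S(d, r) = 43 + 15*r + d*r (S(d, r) = (d*r + 15*r) + 43 = (15*r + d*r) + 43 = 43 + 15*r + d*r)
49163 - S(-126, -22) = 49163 - (43 + 15*(-22) - 126*(-22)) = 49163 - (43 - 330 + 2772) = 49163 - 1*2485 = 49163 - 2485 = 46678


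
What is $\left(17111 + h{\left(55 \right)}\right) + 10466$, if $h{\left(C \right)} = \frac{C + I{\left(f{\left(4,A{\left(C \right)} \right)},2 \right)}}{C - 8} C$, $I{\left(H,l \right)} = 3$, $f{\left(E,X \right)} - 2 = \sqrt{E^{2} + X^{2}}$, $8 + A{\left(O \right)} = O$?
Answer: $\frac{1299309}{47} \approx 27645.0$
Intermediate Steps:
$A{\left(O \right)} = -8 + O$
$f{\left(E,X \right)} = 2 + \sqrt{E^{2} + X^{2}}$
$h{\left(C \right)} = \frac{C \left(3 + C\right)}{-8 + C}$ ($h{\left(C \right)} = \frac{C + 3}{C - 8} C = \frac{3 + C}{-8 + C} C = \frac{C \left(3 + C\right)}{-8 + C}$)
$\left(17111 + h{\left(55 \right)}\right) + 10466 = \left(17111 + \frac{55 \left(3 + 55\right)}{-8 + 55}\right) + 10466 = \left(17111 + 55 \cdot \frac{1}{47} \cdot 58\right) + 10466 = \left(17111 + \frac{3190}{47}\right) + 10466 = \frac{807407}{47} + 10466 = \frac{1299309}{47}$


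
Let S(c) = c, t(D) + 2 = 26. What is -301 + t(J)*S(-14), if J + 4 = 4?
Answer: -637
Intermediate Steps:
J = 0 (J = -4 + 4 = 0)
t(D) = 24 (t(D) = -2 + 26 = 24)
-301 + t(J)*S(-14) = -301 + 24*(-14) = -301 - 336 = -637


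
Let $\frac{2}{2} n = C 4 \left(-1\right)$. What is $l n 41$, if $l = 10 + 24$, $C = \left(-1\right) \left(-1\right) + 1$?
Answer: $-11152$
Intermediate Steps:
$C = 2$ ($C = 1 + 1 = 2$)
$l = 34$
$n = -8$ ($n = 2 \cdot 4 \left(-1\right) = 8 \left(-1\right) = -8$)
$l n 41 = 34 \left(-8\right) 41 = \left(-272\right) 41 = -11152$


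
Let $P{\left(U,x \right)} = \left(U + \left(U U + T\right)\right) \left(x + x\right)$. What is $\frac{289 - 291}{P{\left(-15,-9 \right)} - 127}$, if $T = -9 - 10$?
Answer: $\frac{2}{3565} \approx 0.00056101$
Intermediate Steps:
$T = -19$
$P{\left(U,x \right)} = 2 x \left(-19 + U + U^{2}\right)$ ($P{\left(U,x \right)} = \left(U + \left(U U - 19\right)\right) \left(x + x\right) = \left(U + \left(U^{2} - 19\right)\right) 2 x = \left(U + \left(-19 + U^{2}\right)\right) 2 x = \left(-19 + U + U^{2}\right) 2 x = 2 x \left(-19 + U + U^{2}\right)$)
$\frac{289 - 291}{P{\left(-15,-9 \right)} - 127} = \frac{289 - 291}{2 \left(-9\right) \left(-19 - 15 + \left(-15\right)^{2}\right) - 127} = - \frac{2}{2 \left(-9\right) \left(-19 - 15 + 225\right) - 127} = - \frac{2}{2 \left(-9\right) 191 - 127} = - \frac{2}{-3438 - 127} = - \frac{2}{-3565} = \left(-2\right) \left(- \frac{1}{3565}\right) = \frac{2}{3565}$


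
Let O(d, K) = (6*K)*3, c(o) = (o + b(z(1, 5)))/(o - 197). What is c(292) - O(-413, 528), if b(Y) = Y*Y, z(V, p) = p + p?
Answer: -902488/95 ≈ -9499.9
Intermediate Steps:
z(V, p) = 2*p
b(Y) = Y²
c(o) = (100 + o)/(-197 + o) (c(o) = (o + (2*5)²)/(o - 197) = (o + 10²)/(-197 + o) = (o + 100)/(-197 + o) = (100 + o)/(-197 + o))
O(d, K) = 18*K
c(292) - O(-413, 528) = (100 + 292)/(-197 + 292) - 18*528 = 392/95 - 1*9504 = (1/95)*392 - 9504 = 392/95 - 9504 = -902488/95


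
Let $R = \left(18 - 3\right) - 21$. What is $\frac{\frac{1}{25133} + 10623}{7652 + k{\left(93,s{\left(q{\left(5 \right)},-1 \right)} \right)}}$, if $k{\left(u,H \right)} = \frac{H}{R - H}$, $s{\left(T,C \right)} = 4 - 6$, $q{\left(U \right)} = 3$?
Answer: $\frac{106795144}{76932113} \approx 1.3882$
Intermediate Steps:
$R = -6$ ($R = 15 - 21 = -6$)
$s{\left(T,C \right)} = -2$ ($s{\left(T,C \right)} = 4 - 6 = -2$)
$k{\left(u,H \right)} = \frac{H}{-6 - H}$
$\frac{\frac{1}{25133} + 10623}{7652 + k{\left(93,s{\left(q{\left(5 \right)},-1 \right)} \right)}} = \frac{\frac{1}{25133} + 10623}{7652 - - \frac{2}{6 - 2}} = \frac{\frac{1}{25133} + 10623}{7652 - - \frac{2}{4}} = \frac{266987860}{25133 \left(7652 - \left(-2\right) \frac{1}{4}\right)} = \frac{266987860}{25133 \left(7652 + \frac{1}{2}\right)} = \frac{266987860}{25133 \cdot \frac{15305}{2}} = \frac{266987860}{25133} \cdot \frac{2}{15305} = \frac{106795144}{76932113}$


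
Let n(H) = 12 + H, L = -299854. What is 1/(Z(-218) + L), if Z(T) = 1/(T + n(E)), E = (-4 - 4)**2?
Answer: -142/42579269 ≈ -3.3350e-6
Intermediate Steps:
E = 64 (E = (-8)**2 = 64)
Z(T) = 1/(76 + T) (Z(T) = 1/(T + (12 + 64)) = 1/(T + 76) = 1/(76 + T))
1/(Z(-218) + L) = 1/(1/(76 - 218) - 299854) = 1/(1/(-142) - 299854) = 1/(-1/142 - 299854) = 1/(-42579269/142) = -142/42579269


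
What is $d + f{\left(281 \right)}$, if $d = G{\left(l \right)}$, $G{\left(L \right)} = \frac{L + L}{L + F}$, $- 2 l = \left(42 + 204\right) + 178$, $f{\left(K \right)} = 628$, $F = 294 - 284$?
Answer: $\frac{63640}{101} \approx 630.1$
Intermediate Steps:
$F = 10$
$l = -212$ ($l = - \frac{\left(42 + 204\right) + 178}{2} = - \frac{246 + 178}{2} = \left(- \frac{1}{2}\right) 424 = -212$)
$G{\left(L \right)} = \frac{2 L}{10 + L}$ ($G{\left(L \right)} = \frac{L + L}{L + 10} = \frac{2 L}{10 + L}$)
$d = \frac{212}{101}$ ($d = 2 \left(-212\right) \frac{1}{10 - 212} = 2 \left(-212\right) \frac{1}{-202} = 2 \left(-212\right) \left(- \frac{1}{202}\right) = \frac{212}{101} \approx 2.099$)
$d + f{\left(281 \right)} = \frac{212}{101} + 628 = \frac{63640}{101}$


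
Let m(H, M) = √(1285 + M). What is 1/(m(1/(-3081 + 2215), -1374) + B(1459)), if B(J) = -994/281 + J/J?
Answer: -200353/7535898 - 78961*I*√89/7535898 ≈ -0.026586 - 0.098849*I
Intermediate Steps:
B(J) = -713/281 (B(J) = -994*1/281 + 1 = -994/281 + 1 = -713/281)
1/(m(1/(-3081 + 2215), -1374) + B(1459)) = 1/(√(1285 - 1374) - 713/281) = 1/(√(-89) - 713/281) = 1/(I*√89 - 713/281) = 1/(-713/281 + I*√89)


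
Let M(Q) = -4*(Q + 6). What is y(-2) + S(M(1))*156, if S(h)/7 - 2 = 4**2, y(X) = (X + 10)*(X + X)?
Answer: 19624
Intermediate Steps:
M(Q) = -24 - 4*Q (M(Q) = -4*(6 + Q) = -24 - 4*Q)
y(X) = 2*X*(10 + X) (y(X) = (10 + X)*(2*X) = 2*X*(10 + X))
S(h) = 126 (S(h) = 14 + 7*4**2 = 14 + 7*16 = 14 + 112 = 126)
y(-2) + S(M(1))*156 = 2*(-2)*(10 - 2) + 126*156 = 2*(-2)*8 + 19656 = -32 + 19656 = 19624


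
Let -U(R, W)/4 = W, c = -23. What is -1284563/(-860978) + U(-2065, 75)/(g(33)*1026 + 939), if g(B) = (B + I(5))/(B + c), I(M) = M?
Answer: 9926942469/6942065614 ≈ 1.4300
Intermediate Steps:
U(R, W) = -4*W
g(B) = (5 + B)/(-23 + B) (g(B) = (B + 5)/(B - 23) = (5 + B)/(-23 + B))
-1284563/(-860978) + U(-2065, 75)/(g(33)*1026 + 939) = -1284563/(-860978) + (-4*75)/(((5 + 33)/(-23 + 33))*1026 + 939) = -1284563*(-1/860978) - 300/((38/10)*1026 + 939) = 1284563/860978 - 300/(((1/10)*38)*1026 + 939) = 1284563/860978 - 300/((19/5)*1026 + 939) = 1284563/860978 - 300/(19494/5 + 939) = 1284563/860978 - 300/24189/5 = 1284563/860978 - 300*5/24189 = 1284563/860978 - 500/8063 = 9926942469/6942065614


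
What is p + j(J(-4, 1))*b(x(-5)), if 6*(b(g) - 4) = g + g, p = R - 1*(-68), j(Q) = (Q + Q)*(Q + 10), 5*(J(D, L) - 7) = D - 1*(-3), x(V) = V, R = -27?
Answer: 14353/25 ≈ 574.12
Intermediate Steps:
J(D, L) = 38/5 + D/5 (J(D, L) = 7 + (D - 1*(-3))/5 = 7 + (D + 3)/5 = 7 + (3 + D)/5 = 7 + (3/5 + D/5) = 38/5 + D/5)
j(Q) = 2*Q*(10 + Q) (j(Q) = (2*Q)*(10 + Q) = 2*Q*(10 + Q))
p = 41 (p = -27 - 1*(-68) = -27 + 68 = 41)
b(g) = 4 + g/3 (b(g) = 4 + (g + g)/6 = 4 + (2*g)/6 = 4 + g/3)
p + j(J(-4, 1))*b(x(-5)) = 41 + (2*(38/5 + (1/5)*(-4))*(10 + (38/5 + (1/5)*(-4))))*(4 + (1/3)*(-5)) = 41 + (2*(38/5 - 4/5)*(10 + (38/5 - 4/5)))*(4 - 5/3) = 41 + (2*(34/5)*(10 + 34/5))*(7/3) = 41 + (2*(34/5)*(84/5))*(7/3) = 41 + (5712/25)*(7/3) = 41 + 13328/25 = 14353/25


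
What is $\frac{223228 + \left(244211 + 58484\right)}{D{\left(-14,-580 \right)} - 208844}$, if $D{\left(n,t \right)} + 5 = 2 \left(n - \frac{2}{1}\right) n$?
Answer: $- \frac{525923}{208401} \approx -2.5236$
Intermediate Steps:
$D{\left(n,t \right)} = -5 + n \left(-4 + 2 n\right)$ ($D{\left(n,t \right)} = -5 + 2 \left(n - \frac{2}{1}\right) n = -5 + 2 \left(n - 2\right) n = -5 + 2 \left(-2 + n\right) n = -5 + \left(-4 + 2 n\right) n = -5 + n \left(-4 + 2 n\right)$)
$\frac{223228 + \left(244211 + 58484\right)}{D{\left(-14,-580 \right)} - 208844} = \frac{223228 + \left(244211 + 58484\right)}{\left(-5 - -56 + 2 \left(-14\right)^{2}\right) - 208844} = \frac{223228 + 302695}{\left(-5 + 56 + 2 \cdot 196\right) - 208844} = \frac{525923}{\left(-5 + 56 + 392\right) - 208844} = \frac{525923}{443 - 208844} = \frac{525923}{-208401} = 525923 \left(- \frac{1}{208401}\right) = - \frac{525923}{208401}$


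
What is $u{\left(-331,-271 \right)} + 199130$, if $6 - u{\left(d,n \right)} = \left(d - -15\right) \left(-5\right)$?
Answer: $197556$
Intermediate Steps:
$u{\left(d,n \right)} = 81 + 5 d$ ($u{\left(d,n \right)} = 6 - \left(d - -15\right) \left(-5\right) = 6 - \left(d + 15\right) \left(-5\right) = 6 - \left(15 + d\right) \left(-5\right) = 6 - \left(-75 - 5 d\right) = 6 + \left(75 + 5 d\right) = 81 + 5 d$)
$u{\left(-331,-271 \right)} + 199130 = \left(81 + 5 \left(-331\right)\right) + 199130 = \left(81 - 1655\right) + 199130 = -1574 + 199130 = 197556$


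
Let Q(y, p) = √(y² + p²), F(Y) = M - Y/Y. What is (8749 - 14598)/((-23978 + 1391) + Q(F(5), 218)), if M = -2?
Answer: 132111363/510125036 + 5849*√47533/510125036 ≈ 0.26148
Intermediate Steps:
F(Y) = -3 (F(Y) = -2 - Y/Y = -2 - 1*1 = -2 - 1 = -3)
Q(y, p) = √(p² + y²)
(8749 - 14598)/((-23978 + 1391) + Q(F(5), 218)) = (8749 - 14598)/((-23978 + 1391) + √(218² + (-3)²)) = -5849/(-22587 + √(47524 + 9)) = -5849/(-22587 + √47533)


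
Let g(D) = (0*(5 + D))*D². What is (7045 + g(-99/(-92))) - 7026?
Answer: 19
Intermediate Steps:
g(D) = 0 (g(D) = 0*D² = 0)
(7045 + g(-99/(-92))) - 7026 = (7045 + 0) - 7026 = 7045 - 7026 = 19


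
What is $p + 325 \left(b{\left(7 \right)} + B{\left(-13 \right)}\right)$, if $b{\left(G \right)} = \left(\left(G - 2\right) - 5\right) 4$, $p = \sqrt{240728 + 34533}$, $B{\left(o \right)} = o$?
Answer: $-4225 + \sqrt{275261} \approx -3700.3$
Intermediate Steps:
$p = \sqrt{275261} \approx 524.65$
$b{\left(G \right)} = -28 + 4 G$ ($b{\left(G \right)} = \left(\left(G - 2\right) - 5\right) 4 = \left(\left(-2 + G\right) - 5\right) 4 = \left(-7 + G\right) 4 = -28 + 4 G$)
$p + 325 \left(b{\left(7 \right)} + B{\left(-13 \right)}\right) = \sqrt{275261} + 325 \left(\left(-28 + 4 \cdot 7\right) - 13\right) = \sqrt{275261} + 325 \left(\left(-28 + 28\right) - 13\right) = \sqrt{275261} + 325 \left(0 - 13\right) = \sqrt{275261} + 325 \left(-13\right) = \sqrt{275261} - 4225 = -4225 + \sqrt{275261}$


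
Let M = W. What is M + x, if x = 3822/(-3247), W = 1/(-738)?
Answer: -2823883/2396286 ≈ -1.1784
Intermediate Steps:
W = -1/738 (W = 1*(-1/738) = -1/738 ≈ -0.0013550)
M = -1/738 ≈ -0.0013550
x = -3822/3247 (x = 3822*(-1/3247) = -3822/3247 ≈ -1.1771)
M + x = -1/738 - 3822/3247 = -2823883/2396286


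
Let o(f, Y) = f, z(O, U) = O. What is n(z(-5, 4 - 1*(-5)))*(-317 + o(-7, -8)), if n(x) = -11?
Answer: 3564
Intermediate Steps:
n(z(-5, 4 - 1*(-5)))*(-317 + o(-7, -8)) = -11*(-317 - 7) = -11*(-324) = 3564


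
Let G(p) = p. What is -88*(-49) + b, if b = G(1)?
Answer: 4313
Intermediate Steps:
b = 1
-88*(-49) + b = -88*(-49) + 1 = 4312 + 1 = 4313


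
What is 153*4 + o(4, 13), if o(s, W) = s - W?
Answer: 603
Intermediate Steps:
153*4 + o(4, 13) = 153*4 + (4 - 1*13) = 612 + (4 - 13) = 612 - 9 = 603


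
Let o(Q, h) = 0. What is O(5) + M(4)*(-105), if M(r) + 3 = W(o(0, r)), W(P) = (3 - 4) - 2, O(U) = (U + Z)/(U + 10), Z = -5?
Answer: 630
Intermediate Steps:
O(U) = (-5 + U)/(10 + U) (O(U) = (U - 5)/(U + 10) = (-5 + U)/(10 + U))
W(P) = -3 (W(P) = -1 - 2 = -3)
M(r) = -6 (M(r) = -3 - 3 = -6)
O(5) + M(4)*(-105) = (-5 + 5)/(10 + 5) - 6*(-105) = 0/15 + 630 = (1/15)*0 + 630 = 0 + 630 = 630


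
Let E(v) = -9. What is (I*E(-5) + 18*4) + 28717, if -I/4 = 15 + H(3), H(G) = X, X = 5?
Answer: 29509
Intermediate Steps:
H(G) = 5
I = -80 (I = -4*(15 + 5) = -4*20 = -80)
(I*E(-5) + 18*4) + 28717 = (-80*(-9) + 18*4) + 28717 = (720 + 72) + 28717 = 792 + 28717 = 29509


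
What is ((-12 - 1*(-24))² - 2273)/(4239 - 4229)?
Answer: -2129/10 ≈ -212.90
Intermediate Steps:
((-12 - 1*(-24))² - 2273)/(4239 - 4229) = ((-12 + 24)² - 2273)/10 = (12² - 2273)*(⅒) = (144 - 2273)*(⅒) = -2129*⅒ = -2129/10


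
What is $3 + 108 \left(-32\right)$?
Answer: $-3453$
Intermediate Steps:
$3 + 108 \left(-32\right) = 3 - 3456 = -3453$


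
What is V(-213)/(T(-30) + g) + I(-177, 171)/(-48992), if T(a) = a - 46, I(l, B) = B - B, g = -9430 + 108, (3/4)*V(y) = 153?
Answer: -102/4699 ≈ -0.021707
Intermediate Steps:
V(y) = 204 (V(y) = (4/3)*153 = 204)
g = -9322
I(l, B) = 0
T(a) = -46 + a
V(-213)/(T(-30) + g) + I(-177, 171)/(-48992) = 204/((-46 - 30) - 9322) + 0/(-48992) = 204/(-76 - 9322) + 0*(-1/48992) = 204/(-9398) + 0 = 204*(-1/9398) + 0 = -102/4699 + 0 = -102/4699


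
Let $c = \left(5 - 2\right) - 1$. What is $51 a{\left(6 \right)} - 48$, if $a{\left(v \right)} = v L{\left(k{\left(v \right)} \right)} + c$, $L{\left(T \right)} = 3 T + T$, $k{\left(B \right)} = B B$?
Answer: $44118$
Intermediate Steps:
$k{\left(B \right)} = B^{2}$
$L{\left(T \right)} = 4 T$
$c = 2$ ($c = 3 - 1 = 2$)
$a{\left(v \right)} = 2 + 4 v^{3}$ ($a{\left(v \right)} = v 4 v^{2} + 2 = 4 v^{3} + 2 = 2 + 4 v^{3}$)
$51 a{\left(6 \right)} - 48 = 51 \left(2 + 4 \cdot 6^{3}\right) - 48 = 51 \left(2 + 4 \cdot 216\right) - 48 = 51 \left(2 + 864\right) - 48 = 51 \cdot 866 - 48 = 44166 - 48 = 44118$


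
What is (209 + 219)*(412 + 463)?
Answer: 374500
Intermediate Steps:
(209 + 219)*(412 + 463) = 428*875 = 374500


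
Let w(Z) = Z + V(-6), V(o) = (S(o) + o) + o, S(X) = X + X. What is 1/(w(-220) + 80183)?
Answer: 1/79939 ≈ 1.2510e-5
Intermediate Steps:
S(X) = 2*X
V(o) = 4*o (V(o) = (2*o + o) + o = 3*o + o = 4*o)
w(Z) = -24 + Z (w(Z) = Z + 4*(-6) = Z - 24 = -24 + Z)
1/(w(-220) + 80183) = 1/((-24 - 220) + 80183) = 1/(-244 + 80183) = 1/79939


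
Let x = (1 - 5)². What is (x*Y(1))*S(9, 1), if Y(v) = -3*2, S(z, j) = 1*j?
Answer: -96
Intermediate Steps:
S(z, j) = j
Y(v) = -6
x = 16 (x = (-4)² = 16)
(x*Y(1))*S(9, 1) = (16*(-6))*1 = -96*1 = -96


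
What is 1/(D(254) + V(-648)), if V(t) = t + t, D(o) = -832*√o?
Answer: 81/10884080 - 13*√254/2721020 ≈ -6.8701e-5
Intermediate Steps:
V(t) = 2*t
1/(D(254) + V(-648)) = 1/(-832*√254 + 2*(-648)) = 1/(-832*√254 - 1296) = 1/(-1296 - 832*√254)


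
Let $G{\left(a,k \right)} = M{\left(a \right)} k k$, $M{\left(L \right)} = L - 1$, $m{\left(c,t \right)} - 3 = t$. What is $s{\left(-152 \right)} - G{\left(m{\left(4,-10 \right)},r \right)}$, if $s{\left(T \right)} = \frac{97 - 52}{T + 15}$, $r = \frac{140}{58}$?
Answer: $\frac{5332555}{115217} \approx 46.283$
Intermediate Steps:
$m{\left(c,t \right)} = 3 + t$
$M{\left(L \right)} = -1 + L$
$r = \frac{70}{29}$ ($r = 140 \cdot \frac{1}{58} = \frac{70}{29} \approx 2.4138$)
$G{\left(a,k \right)} = k^{2} \left(-1 + a\right)$ ($G{\left(a,k \right)} = \left(-1 + a\right) k k = k \left(-1 + a\right) k = k^{2} \left(-1 + a\right)$)
$s{\left(T \right)} = \frac{45}{15 + T}$
$s{\left(-152 \right)} - G{\left(m{\left(4,-10 \right)},r \right)} = \frac{45}{15 - 152} - \left(\frac{70}{29}\right)^{2} \left(-1 + \left(3 - 10\right)\right) = \frac{45}{-137} - \frac{4900 \left(-1 - 7\right)}{841} = 45 \left(- \frac{1}{137}\right) - \frac{4900}{841} \left(-8\right) = - \frac{45}{137} - - \frac{39200}{841} = - \frac{45}{137} + \frac{39200}{841} = \frac{5332555}{115217}$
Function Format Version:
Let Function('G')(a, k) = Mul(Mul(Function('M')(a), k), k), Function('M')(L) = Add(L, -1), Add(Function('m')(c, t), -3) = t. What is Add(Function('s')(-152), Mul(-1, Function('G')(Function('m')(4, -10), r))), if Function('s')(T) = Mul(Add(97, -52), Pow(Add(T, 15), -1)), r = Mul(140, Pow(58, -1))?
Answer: Rational(5332555, 115217) ≈ 46.283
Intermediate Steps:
Function('m')(c, t) = Add(3, t)
Function('M')(L) = Add(-1, L)
r = Rational(70, 29) (r = Mul(140, Rational(1, 58)) = Rational(70, 29) ≈ 2.4138)
Function('G')(a, k) = Mul(Pow(k, 2), Add(-1, a)) (Function('G')(a, k) = Mul(Mul(Add(-1, a), k), k) = Mul(Mul(k, Add(-1, a)), k) = Mul(Pow(k, 2), Add(-1, a)))
Function('s')(T) = Mul(45, Pow(Add(15, T), -1))
Add(Function('s')(-152), Mul(-1, Function('G')(Function('m')(4, -10), r))) = Add(Mul(45, Pow(Add(15, -152), -1)), Mul(-1, Mul(Pow(Rational(70, 29), 2), Add(-1, Add(3, -10))))) = Add(Mul(45, Pow(-137, -1)), Mul(-1, Mul(Rational(4900, 841), Add(-1, -7)))) = Add(Mul(45, Rational(-1, 137)), Mul(-1, Mul(Rational(4900, 841), -8))) = Add(Rational(-45, 137), Mul(-1, Rational(-39200, 841))) = Add(Rational(-45, 137), Rational(39200, 841)) = Rational(5332555, 115217)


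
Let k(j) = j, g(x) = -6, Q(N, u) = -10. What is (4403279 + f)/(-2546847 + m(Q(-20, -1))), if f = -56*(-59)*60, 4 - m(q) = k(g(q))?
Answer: -4601519/2546837 ≈ -1.8068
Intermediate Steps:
m(q) = 10 (m(q) = 4 - 1*(-6) = 4 + 6 = 10)
f = 198240 (f = 3304*60 = 198240)
(4403279 + f)/(-2546847 + m(Q(-20, -1))) = (4403279 + 198240)/(-2546847 + 10) = 4601519/(-2546837) = 4601519*(-1/2546837) = -4601519/2546837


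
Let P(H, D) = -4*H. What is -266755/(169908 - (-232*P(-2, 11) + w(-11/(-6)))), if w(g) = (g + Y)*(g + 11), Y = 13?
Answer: -9603180/6176651 ≈ -1.5548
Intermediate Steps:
w(g) = (11 + g)*(13 + g) (w(g) = (g + 13)*(g + 11) = (13 + g)*(11 + g) = (11 + g)*(13 + g))
-266755/(169908 - (-232*P(-2, 11) + w(-11/(-6)))) = -266755/(169908 - (-(-928)*(-2) + (143 + (-11/(-6))**2 + 24*(-11/(-6))))) = -266755/(169908 - (-232*8 + (143 + (-11*(-1/6))**2 + 24*(-11*(-1/6))))) = -266755/(169908 - (-1856 + (143 + (11/6)**2 + 24*(11/6)))) = -266755/(169908 - (-1856 + (143 + 121/36 + 44))) = -266755/(169908 - (-1856 + 6853/36)) = -266755/(169908 - 1*(-59963/36)) = -266755/(169908 + 59963/36) = -266755/6176651/36 = -266755*36/6176651 = -9603180/6176651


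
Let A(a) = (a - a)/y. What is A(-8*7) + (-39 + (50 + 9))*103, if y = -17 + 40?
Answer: 2060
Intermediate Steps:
y = 23
A(a) = 0 (A(a) = (a - a)/23 = 0*(1/23) = 0)
A(-8*7) + (-39 + (50 + 9))*103 = 0 + (-39 + (50 + 9))*103 = 0 + (-39 + 59)*103 = 0 + 20*103 = 0 + 2060 = 2060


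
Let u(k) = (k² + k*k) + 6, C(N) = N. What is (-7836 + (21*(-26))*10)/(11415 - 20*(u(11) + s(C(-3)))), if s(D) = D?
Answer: -13296/6515 ≈ -2.0408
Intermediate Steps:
u(k) = 6 + 2*k² (u(k) = (k² + k²) + 6 = 2*k² + 6 = 6 + 2*k²)
(-7836 + (21*(-26))*10)/(11415 - 20*(u(11) + s(C(-3)))) = (-7836 + (21*(-26))*10)/(11415 - 20*((6 + 2*11²) - 3)) = (-7836 - 546*10)/(11415 - 20*((6 + 2*121) - 3)) = (-7836 - 5460)/(11415 - 20*((6 + 242) - 3)) = -13296/(11415 - 20*(248 - 3)) = -13296/(11415 - 20*245) = -13296/(11415 - 4900) = -13296/6515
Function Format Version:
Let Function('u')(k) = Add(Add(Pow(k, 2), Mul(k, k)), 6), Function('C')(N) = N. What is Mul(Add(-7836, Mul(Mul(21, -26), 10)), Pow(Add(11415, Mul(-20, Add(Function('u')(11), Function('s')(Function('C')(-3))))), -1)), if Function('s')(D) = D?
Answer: Rational(-13296, 6515) ≈ -2.0408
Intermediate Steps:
Function('u')(k) = Add(6, Mul(2, Pow(k, 2))) (Function('u')(k) = Add(Add(Pow(k, 2), Pow(k, 2)), 6) = Add(Mul(2, Pow(k, 2)), 6) = Add(6, Mul(2, Pow(k, 2))))
Mul(Add(-7836, Mul(Mul(21, -26), 10)), Pow(Add(11415, Mul(-20, Add(Function('u')(11), Function('s')(Function('C')(-3))))), -1)) = Mul(Add(-7836, Mul(Mul(21, -26), 10)), Pow(Add(11415, Mul(-20, Add(Add(6, Mul(2, Pow(11, 2))), -3))), -1)) = Mul(Add(-7836, Mul(-546, 10)), Pow(Add(11415, Mul(-20, Add(Add(6, Mul(2, 121)), -3))), -1)) = Mul(Add(-7836, -5460), Pow(Add(11415, Mul(-20, Add(Add(6, 242), -3))), -1)) = Mul(-13296, Pow(Add(11415, Mul(-20, Add(248, -3))), -1)) = Mul(-13296, Pow(Add(11415, Mul(-20, 245)), -1)) = Mul(-13296, Pow(Add(11415, -4900), -1)) = Mul(-13296, Pow(6515, -1)) = Mul(-13296, Rational(1, 6515)) = Rational(-13296, 6515)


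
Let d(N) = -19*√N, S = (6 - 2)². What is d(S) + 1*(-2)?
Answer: -78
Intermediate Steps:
S = 16 (S = 4² = 16)
d(S) + 1*(-2) = -19*√16 + 1*(-2) = -19*4 - 2 = -76 - 2 = -78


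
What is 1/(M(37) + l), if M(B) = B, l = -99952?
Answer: -1/99915 ≈ -1.0009e-5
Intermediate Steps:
1/(M(37) + l) = 1/(37 - 99952) = 1/(-99915) = -1/99915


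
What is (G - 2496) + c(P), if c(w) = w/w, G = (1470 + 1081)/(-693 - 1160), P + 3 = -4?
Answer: -4625786/1853 ≈ -2496.4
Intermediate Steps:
P = -7 (P = -3 - 4 = -7)
G = -2551/1853 (G = 2551/(-1853) = 2551*(-1/1853) = -2551/1853 ≈ -1.3767)
c(w) = 1
(G - 2496) + c(P) = (-2551/1853 - 2496) + 1 = -4627639/1853 + 1 = -4625786/1853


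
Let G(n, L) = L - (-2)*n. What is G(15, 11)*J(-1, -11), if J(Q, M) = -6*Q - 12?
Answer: -246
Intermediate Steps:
G(n, L) = L + 2*n
J(Q, M) = -12 - 6*Q
G(15, 11)*J(-1, -11) = (11 + 2*15)*(-12 - 6*(-1)) = (11 + 30)*(-12 + 6) = 41*(-6) = -246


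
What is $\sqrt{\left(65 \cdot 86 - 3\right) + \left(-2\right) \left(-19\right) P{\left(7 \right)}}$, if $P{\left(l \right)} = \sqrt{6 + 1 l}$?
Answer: $\sqrt{5587 + 38 \sqrt{13}} \approx 75.657$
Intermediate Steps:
$P{\left(l \right)} = \sqrt{6 + l}$
$\sqrt{\left(65 \cdot 86 - 3\right) + \left(-2\right) \left(-19\right) P{\left(7 \right)}} = \sqrt{\left(65 \cdot 86 - 3\right) + \left(-2\right) \left(-19\right) \sqrt{6 + 7}} = \sqrt{\left(5590 - 3\right) + 38 \sqrt{13}} = \sqrt{5587 + 38 \sqrt{13}}$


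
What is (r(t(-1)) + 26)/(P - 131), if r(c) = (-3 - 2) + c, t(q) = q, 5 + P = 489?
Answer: 20/353 ≈ 0.056657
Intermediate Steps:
P = 484 (P = -5 + 489 = 484)
r(c) = -5 + c
(r(t(-1)) + 26)/(P - 131) = ((-5 - 1) + 26)/(484 - 131) = (-6 + 26)/353 = 20*(1/353) = 20/353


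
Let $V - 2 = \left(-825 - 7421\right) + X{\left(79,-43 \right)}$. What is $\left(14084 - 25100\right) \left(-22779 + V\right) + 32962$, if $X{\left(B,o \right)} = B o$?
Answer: $379203682$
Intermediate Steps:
$V = -11641$ ($V = 2 + \left(\left(-825 - 7421\right) + 79 \left(-43\right)\right) = 2 - 11643 = -11641$)
$\left(14084 - 25100\right) \left(-22779 + V\right) + 32962 = \left(14084 - 25100\right) \left(-22779 - 11641\right) + 32962 = \left(-11016\right) \left(-34420\right) + 32962 = 379170720 + 32962 = 379203682$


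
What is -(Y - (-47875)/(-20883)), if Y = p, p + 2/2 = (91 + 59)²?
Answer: -469798742/20883 ≈ -22497.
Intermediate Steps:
p = 22499 (p = -1 + (91 + 59)² = -1 + 150² = -1 + 22500 = 22499)
Y = 22499
-(Y - (-47875)/(-20883)) = -(22499 - (-47875)/(-20883)) = -(22499 - (-47875)*(-1)/20883) = -(22499 - 1*47875/20883) = -(22499 - 47875/20883) = -1*469798742/20883 = -469798742/20883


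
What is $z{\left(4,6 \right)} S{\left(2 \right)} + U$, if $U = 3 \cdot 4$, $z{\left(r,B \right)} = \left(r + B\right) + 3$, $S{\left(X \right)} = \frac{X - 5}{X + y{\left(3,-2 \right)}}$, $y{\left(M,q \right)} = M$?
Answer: $\frac{21}{5} \approx 4.2$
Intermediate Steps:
$S{\left(X \right)} = \frac{-5 + X}{3 + X}$ ($S{\left(X \right)} = \frac{X - 5}{X + 3} = \frac{-5 + X}{3 + X}$)
$z{\left(r,B \right)} = 3 + B + r$ ($z{\left(r,B \right)} = \left(B + r\right) + 3 = 3 + B + r$)
$U = 12$
$z{\left(4,6 \right)} S{\left(2 \right)} + U = \left(3 + 6 + 4\right) \frac{-5 + 2}{3 + 2} + 12 = 13 \cdot \frac{1}{5} \left(-3\right) + 12 = 13 \left(- \frac{3}{5}\right) + 12 = - \frac{39}{5} + 12 = \frac{21}{5}$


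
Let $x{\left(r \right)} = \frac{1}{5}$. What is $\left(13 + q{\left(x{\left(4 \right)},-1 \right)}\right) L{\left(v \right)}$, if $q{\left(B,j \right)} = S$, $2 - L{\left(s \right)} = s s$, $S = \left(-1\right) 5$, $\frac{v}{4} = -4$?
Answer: $-2032$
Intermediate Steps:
$v = -16$ ($v = 4 \left(-4\right) = -16$)
$S = -5$
$L{\left(s \right)} = 2 - s^{2}$ ($L{\left(s \right)} = 2 - s s = 2 - s^{2}$)
$x{\left(r \right)} = \frac{1}{5}$
$q{\left(B,j \right)} = -5$
$\left(13 + q{\left(x{\left(4 \right)},-1 \right)}\right) L{\left(v \right)} = \left(13 - 5\right) \left(2 - \left(-16\right)^{2}\right) = 8 \left(2 - 256\right) = 8 \left(-254\right) = -2032$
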